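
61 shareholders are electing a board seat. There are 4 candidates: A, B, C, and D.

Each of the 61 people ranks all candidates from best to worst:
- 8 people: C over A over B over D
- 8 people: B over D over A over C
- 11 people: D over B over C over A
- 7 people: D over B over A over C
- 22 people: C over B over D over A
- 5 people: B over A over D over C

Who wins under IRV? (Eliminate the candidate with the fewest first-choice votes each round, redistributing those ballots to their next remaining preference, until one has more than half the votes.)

D

Round 1: A 0, B 13, C 30, D 18. A eliminated.
Round 2: B 13, C 30, D 18. B eliminated.
Round 3: C 30, D 31. D has a majority (≥31).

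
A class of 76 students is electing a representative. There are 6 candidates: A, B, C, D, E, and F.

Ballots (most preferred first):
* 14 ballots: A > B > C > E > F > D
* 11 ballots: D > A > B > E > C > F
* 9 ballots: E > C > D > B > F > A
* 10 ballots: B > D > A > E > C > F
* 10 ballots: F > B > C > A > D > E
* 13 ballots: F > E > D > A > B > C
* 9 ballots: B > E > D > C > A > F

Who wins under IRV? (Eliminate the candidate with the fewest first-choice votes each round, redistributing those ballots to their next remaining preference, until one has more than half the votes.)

Round 1: A 14, B 19, C 0, D 11, E 9, F 23. C eliminated.
Round 2: A 14, B 19, D 11, E 9, F 23. E eliminated.
Round 3: A 14, B 19, D 20, F 23. A eliminated.
Round 4: B 33, D 20, F 23. D eliminated.
Round 5: B 53, F 23. B has a majority (≥39).

B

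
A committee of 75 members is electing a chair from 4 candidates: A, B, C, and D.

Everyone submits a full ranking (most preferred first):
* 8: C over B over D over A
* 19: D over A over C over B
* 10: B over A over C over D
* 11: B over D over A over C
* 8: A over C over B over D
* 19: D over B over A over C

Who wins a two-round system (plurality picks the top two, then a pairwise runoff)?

D

Round 1 first-place votes: A 8, B 21, C 8, D 38. D and B advance.
Runoff: D is ranked above B on 38 ballots, B above D on 37.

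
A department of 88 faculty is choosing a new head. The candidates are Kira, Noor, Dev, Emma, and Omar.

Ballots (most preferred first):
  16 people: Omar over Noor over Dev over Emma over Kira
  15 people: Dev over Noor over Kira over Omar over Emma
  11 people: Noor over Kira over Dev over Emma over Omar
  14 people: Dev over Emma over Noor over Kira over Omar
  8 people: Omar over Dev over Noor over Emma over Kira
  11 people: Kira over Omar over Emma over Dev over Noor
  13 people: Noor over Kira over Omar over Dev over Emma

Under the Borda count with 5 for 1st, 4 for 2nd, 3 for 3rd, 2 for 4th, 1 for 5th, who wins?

Noor

Kira: 16×1 + 15×3 + 11×4 + 14×2 + 8×1 + 11×5 + 13×4 = 248
Noor: 16×4 + 15×4 + 11×5 + 14×3 + 8×3 + 11×1 + 13×5 = 321
Dev: 16×3 + 15×5 + 11×3 + 14×5 + 8×4 + 11×2 + 13×2 = 306
Emma: 16×2 + 15×1 + 11×2 + 14×4 + 8×2 + 11×3 + 13×1 = 187
Omar: 16×5 + 15×2 + 11×1 + 14×1 + 8×5 + 11×4 + 13×3 = 258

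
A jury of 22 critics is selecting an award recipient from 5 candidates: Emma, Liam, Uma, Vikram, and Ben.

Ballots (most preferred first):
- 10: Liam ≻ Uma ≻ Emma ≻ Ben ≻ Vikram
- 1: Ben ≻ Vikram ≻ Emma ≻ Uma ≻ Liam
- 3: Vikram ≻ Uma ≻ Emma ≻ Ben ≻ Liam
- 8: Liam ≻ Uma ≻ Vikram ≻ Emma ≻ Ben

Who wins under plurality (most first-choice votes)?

First-place votes: Emma 0, Liam 18, Uma 0, Vikram 3, Ben 1.

Liam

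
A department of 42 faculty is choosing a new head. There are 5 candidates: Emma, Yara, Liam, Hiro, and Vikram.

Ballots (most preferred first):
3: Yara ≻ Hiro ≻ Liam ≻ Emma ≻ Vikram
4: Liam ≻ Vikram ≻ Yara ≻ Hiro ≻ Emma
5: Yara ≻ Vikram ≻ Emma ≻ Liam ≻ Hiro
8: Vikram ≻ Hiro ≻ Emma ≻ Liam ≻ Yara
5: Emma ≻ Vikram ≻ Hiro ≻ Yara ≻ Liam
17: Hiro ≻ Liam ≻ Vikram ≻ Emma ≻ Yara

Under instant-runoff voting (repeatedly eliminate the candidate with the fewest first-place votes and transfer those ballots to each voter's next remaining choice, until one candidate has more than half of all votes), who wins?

Vikram

Round 1: Emma 5, Yara 8, Liam 4, Hiro 17, Vikram 8. Liam eliminated.
Round 2: Emma 5, Yara 8, Hiro 17, Vikram 12. Emma eliminated.
Round 3: Yara 8, Hiro 17, Vikram 17. Yara eliminated.
Round 4: Hiro 20, Vikram 22. Vikram has a majority (≥22).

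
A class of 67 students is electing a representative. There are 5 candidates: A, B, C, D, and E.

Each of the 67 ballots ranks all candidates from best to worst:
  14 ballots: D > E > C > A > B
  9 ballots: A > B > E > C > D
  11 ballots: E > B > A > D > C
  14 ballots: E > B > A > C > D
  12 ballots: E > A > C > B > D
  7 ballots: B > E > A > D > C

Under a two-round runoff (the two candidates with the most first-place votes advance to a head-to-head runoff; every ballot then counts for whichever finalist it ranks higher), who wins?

E

Round 1 first-place votes: A 9, B 7, C 0, D 14, E 37. E and D advance.
Runoff: E is ranked above D on 53 ballots, D above E on 14.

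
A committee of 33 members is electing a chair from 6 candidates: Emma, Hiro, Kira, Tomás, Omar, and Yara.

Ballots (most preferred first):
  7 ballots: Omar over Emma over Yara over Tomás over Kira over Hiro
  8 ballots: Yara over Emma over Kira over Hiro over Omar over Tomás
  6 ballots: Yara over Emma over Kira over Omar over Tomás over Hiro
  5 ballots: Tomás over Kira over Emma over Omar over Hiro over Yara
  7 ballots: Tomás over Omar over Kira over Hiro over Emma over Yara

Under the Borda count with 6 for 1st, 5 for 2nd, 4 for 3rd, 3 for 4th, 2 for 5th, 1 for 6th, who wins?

Emma: 7×5 + 8×5 + 6×5 + 5×4 + 7×2 = 139
Hiro: 7×1 + 8×3 + 6×1 + 5×2 + 7×3 = 68
Kira: 7×2 + 8×4 + 6×4 + 5×5 + 7×4 = 123
Tomás: 7×3 + 8×1 + 6×2 + 5×6 + 7×6 = 113
Omar: 7×6 + 8×2 + 6×3 + 5×3 + 7×5 = 126
Yara: 7×4 + 8×6 + 6×6 + 5×1 + 7×1 = 124

Emma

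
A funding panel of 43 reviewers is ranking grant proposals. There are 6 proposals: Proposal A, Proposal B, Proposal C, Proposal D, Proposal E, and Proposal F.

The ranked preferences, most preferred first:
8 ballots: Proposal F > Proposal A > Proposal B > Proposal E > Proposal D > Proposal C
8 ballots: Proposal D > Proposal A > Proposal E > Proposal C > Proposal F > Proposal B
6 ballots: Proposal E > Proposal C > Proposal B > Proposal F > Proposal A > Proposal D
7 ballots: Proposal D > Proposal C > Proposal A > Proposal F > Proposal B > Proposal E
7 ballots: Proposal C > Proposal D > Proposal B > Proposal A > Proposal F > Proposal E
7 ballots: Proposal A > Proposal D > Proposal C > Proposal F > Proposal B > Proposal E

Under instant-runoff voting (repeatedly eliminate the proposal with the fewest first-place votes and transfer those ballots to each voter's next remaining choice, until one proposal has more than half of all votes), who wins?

Proposal D

Round 1: Proposal A 7, Proposal B 0, Proposal C 7, Proposal D 15, Proposal E 6, Proposal F 8. Proposal B eliminated.
Round 2: Proposal A 7, Proposal C 7, Proposal D 15, Proposal E 6, Proposal F 8. Proposal E eliminated.
Round 3: Proposal A 7, Proposal C 13, Proposal D 15, Proposal F 8. Proposal A eliminated.
Round 4: Proposal C 13, Proposal D 22, Proposal F 8. Proposal D has a majority (≥22).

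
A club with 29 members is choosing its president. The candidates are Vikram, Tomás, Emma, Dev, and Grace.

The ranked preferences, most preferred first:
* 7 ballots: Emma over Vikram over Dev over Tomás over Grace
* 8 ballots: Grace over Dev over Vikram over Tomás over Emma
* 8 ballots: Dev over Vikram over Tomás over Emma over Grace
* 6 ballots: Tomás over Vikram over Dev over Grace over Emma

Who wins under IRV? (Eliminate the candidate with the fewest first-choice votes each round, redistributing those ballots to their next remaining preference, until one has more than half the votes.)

Round 1: Vikram 0, Tomás 6, Emma 7, Dev 8, Grace 8. Vikram eliminated.
Round 2: Tomás 6, Emma 7, Dev 8, Grace 8. Tomás eliminated.
Round 3: Emma 7, Dev 14, Grace 8. Emma eliminated.
Round 4: Dev 21, Grace 8. Dev has a majority (≥15).

Dev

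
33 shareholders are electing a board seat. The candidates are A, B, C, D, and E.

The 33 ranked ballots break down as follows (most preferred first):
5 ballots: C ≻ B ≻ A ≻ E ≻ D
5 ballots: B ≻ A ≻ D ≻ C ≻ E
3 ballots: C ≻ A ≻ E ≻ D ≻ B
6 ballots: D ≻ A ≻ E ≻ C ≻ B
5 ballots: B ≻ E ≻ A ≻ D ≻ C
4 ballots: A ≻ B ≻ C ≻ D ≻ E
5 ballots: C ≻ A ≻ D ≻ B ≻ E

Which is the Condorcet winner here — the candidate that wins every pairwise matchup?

A

A vs B: 18–15
A vs C: 20–13
A vs D: 27–6
A vs E: 28–5
A beats every other candidate.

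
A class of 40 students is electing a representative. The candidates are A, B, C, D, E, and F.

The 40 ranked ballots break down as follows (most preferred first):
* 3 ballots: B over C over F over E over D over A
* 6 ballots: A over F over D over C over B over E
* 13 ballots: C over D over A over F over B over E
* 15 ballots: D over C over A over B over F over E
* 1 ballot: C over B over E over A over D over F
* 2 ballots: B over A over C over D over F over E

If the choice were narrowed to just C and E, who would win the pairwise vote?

C

C is ranked above E on 40 ballots; E above C on 0.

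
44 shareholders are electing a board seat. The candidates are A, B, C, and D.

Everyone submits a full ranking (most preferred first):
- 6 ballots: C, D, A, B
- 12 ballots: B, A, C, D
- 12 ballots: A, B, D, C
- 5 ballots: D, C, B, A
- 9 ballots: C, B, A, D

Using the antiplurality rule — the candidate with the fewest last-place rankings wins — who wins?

Last-place votes: A 5, B 6, C 12, D 21.

A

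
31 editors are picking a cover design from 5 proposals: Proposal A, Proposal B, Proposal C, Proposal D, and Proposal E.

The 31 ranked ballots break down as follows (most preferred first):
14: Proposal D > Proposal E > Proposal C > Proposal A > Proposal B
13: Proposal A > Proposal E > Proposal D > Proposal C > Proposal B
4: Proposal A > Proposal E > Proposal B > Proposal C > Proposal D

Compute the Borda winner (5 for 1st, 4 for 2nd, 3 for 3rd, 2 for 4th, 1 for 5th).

Proposal E

Proposal A: 14×2 + 13×5 + 4×5 = 113
Proposal B: 14×1 + 13×1 + 4×3 = 39
Proposal C: 14×3 + 13×2 + 4×2 = 76
Proposal D: 14×5 + 13×3 + 4×1 = 113
Proposal E: 14×4 + 13×4 + 4×4 = 124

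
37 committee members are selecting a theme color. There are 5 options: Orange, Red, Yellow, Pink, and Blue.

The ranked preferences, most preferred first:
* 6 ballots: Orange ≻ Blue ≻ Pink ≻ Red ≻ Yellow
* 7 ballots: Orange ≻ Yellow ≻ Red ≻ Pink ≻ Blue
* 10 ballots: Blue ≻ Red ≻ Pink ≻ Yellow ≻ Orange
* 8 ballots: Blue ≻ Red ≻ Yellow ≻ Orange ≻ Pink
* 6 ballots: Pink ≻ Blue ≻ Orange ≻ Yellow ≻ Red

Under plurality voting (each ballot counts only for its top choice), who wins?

First-place votes: Orange 13, Red 0, Yellow 0, Pink 6, Blue 18.

Blue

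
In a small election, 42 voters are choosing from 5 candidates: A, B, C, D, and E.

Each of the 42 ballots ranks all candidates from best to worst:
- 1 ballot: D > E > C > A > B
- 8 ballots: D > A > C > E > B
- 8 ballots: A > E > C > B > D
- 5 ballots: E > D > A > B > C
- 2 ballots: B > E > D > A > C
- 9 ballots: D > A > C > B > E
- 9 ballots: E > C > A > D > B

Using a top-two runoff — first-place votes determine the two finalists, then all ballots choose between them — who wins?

Round 1 first-place votes: A 8, B 2, C 0, D 18, E 14. D and E advance.
Runoff: D is ranked above E on 18 ballots, E above D on 24.

E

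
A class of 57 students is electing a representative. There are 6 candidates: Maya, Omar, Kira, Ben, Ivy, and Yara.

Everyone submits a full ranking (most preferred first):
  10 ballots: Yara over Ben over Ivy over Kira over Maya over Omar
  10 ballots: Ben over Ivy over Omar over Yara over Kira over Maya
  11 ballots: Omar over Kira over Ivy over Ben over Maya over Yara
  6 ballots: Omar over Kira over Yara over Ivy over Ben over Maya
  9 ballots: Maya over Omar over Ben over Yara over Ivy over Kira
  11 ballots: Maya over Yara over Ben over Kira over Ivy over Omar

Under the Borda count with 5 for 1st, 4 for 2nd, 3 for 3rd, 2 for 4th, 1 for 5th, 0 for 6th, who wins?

Ben

Maya: 10×1 + 10×0 + 11×1 + 6×0 + 9×5 + 11×5 = 121
Omar: 10×0 + 10×3 + 11×5 + 6×5 + 9×4 + 11×0 = 151
Kira: 10×2 + 10×1 + 11×4 + 6×4 + 9×0 + 11×2 = 120
Ben: 10×4 + 10×5 + 11×2 + 6×1 + 9×3 + 11×3 = 178
Ivy: 10×3 + 10×4 + 11×3 + 6×2 + 9×1 + 11×1 = 135
Yara: 10×5 + 10×2 + 11×0 + 6×3 + 9×2 + 11×4 = 150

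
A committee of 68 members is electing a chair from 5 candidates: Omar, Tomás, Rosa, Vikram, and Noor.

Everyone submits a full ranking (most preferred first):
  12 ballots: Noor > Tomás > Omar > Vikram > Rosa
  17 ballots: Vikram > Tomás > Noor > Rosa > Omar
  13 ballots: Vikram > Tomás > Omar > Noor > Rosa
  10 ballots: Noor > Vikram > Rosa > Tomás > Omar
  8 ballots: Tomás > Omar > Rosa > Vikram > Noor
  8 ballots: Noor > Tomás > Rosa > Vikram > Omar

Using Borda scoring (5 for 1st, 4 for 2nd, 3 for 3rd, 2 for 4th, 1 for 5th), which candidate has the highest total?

Omar: 12×3 + 17×1 + 13×3 + 10×1 + 8×4 + 8×1 = 142
Tomás: 12×4 + 17×4 + 13×4 + 10×2 + 8×5 + 8×4 = 260
Rosa: 12×1 + 17×2 + 13×1 + 10×3 + 8×3 + 8×3 = 137
Vikram: 12×2 + 17×5 + 13×5 + 10×4 + 8×2 + 8×2 = 246
Noor: 12×5 + 17×3 + 13×2 + 10×5 + 8×1 + 8×5 = 235

Tomás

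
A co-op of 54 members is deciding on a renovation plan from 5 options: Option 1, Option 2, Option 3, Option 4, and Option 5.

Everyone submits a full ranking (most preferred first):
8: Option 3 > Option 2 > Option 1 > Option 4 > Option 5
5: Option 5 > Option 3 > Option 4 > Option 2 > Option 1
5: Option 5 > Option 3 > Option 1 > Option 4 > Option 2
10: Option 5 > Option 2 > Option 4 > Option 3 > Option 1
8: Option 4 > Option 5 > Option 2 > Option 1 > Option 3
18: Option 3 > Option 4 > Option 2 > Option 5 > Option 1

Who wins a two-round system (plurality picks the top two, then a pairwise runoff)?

Option 5

Round 1 first-place votes: Option 1 0, Option 2 0, Option 3 26, Option 4 8, Option 5 20. Option 3 and Option 5 advance.
Runoff: Option 3 is ranked above Option 5 on 26 ballots, Option 5 above Option 3 on 28.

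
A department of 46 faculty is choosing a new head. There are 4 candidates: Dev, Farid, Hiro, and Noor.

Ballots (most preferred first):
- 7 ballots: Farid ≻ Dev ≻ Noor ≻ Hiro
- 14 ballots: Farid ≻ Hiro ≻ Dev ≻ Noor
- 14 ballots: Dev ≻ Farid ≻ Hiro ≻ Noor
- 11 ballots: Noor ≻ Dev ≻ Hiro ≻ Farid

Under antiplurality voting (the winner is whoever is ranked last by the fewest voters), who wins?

Dev

Last-place votes: Dev 0, Farid 11, Hiro 7, Noor 28.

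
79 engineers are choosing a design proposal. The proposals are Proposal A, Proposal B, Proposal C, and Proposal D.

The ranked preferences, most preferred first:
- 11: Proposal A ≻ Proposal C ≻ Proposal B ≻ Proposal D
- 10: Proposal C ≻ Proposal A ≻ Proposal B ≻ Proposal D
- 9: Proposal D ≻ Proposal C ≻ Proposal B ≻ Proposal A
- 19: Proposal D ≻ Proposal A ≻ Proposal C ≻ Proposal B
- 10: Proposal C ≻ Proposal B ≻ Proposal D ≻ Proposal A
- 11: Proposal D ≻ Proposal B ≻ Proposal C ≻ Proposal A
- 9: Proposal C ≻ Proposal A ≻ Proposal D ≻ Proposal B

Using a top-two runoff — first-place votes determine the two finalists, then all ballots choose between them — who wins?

Proposal C

Round 1 first-place votes: Proposal A 11, Proposal B 0, Proposal C 29, Proposal D 39. Proposal D and Proposal C advance.
Runoff: Proposal D is ranked above Proposal C on 39 ballots, Proposal C above Proposal D on 40.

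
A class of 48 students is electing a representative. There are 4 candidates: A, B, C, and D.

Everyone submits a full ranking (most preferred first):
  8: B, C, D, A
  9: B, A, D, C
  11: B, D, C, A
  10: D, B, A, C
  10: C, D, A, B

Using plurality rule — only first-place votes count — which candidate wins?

First-place votes: A 0, B 28, C 10, D 10.

B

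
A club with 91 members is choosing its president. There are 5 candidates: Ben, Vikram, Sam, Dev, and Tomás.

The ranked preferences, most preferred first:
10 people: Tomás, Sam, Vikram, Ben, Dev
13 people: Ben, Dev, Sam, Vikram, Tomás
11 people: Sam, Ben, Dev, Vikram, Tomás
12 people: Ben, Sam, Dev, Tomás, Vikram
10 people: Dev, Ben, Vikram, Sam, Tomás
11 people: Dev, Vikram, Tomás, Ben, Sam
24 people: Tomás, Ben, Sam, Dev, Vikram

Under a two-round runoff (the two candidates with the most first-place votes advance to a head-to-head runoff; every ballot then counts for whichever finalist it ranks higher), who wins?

Ben

Round 1 first-place votes: Ben 25, Vikram 0, Sam 11, Dev 21, Tomás 34. Tomás and Ben advance.
Runoff: Tomás is ranked above Ben on 45 ballots, Ben above Tomás on 46.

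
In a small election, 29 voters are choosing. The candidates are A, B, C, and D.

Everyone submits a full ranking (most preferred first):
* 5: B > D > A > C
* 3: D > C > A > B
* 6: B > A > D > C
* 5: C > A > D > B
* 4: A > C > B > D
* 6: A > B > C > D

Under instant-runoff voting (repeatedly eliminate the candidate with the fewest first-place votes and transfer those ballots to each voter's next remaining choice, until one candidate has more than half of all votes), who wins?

A

Round 1: A 10, B 11, C 5, D 3. D eliminated.
Round 2: A 10, B 11, C 8. C eliminated.
Round 3: A 18, B 11. A has a majority (≥15).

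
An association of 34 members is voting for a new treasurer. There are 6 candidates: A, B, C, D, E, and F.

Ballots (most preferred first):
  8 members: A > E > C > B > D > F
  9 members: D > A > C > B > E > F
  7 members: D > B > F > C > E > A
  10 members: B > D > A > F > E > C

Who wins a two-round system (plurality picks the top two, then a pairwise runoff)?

Round 1 first-place votes: A 8, B 10, C 0, D 16, E 0, F 0. D and B advance.
Runoff: D is ranked above B on 16 ballots, B above D on 18.

B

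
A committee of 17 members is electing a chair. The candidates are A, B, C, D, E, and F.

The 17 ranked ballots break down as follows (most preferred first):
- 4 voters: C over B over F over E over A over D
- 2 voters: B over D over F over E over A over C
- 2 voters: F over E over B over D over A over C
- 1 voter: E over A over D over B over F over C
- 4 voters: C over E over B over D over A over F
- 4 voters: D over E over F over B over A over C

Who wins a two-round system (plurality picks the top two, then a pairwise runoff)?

D

Round 1 first-place votes: A 0, B 2, C 8, D 4, E 1, F 2. C and D advance.
Runoff: C is ranked above D on 8 ballots, D above C on 9.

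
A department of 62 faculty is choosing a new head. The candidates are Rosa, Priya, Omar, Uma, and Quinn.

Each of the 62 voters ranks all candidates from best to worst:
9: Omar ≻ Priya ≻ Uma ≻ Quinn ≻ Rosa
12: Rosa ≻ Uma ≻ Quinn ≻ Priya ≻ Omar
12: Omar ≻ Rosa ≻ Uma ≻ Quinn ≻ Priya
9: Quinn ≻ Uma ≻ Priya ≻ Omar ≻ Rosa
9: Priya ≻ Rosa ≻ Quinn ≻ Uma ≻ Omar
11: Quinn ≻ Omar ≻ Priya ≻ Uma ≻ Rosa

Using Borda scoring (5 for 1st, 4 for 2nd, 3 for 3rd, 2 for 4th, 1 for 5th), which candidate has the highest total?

Rosa: 9×1 + 12×5 + 12×4 + 9×1 + 9×4 + 11×1 = 173
Priya: 9×4 + 12×2 + 12×1 + 9×3 + 9×5 + 11×3 = 177
Omar: 9×5 + 12×1 + 12×5 + 9×2 + 9×1 + 11×4 = 188
Uma: 9×3 + 12×4 + 12×3 + 9×4 + 9×2 + 11×2 = 187
Quinn: 9×2 + 12×3 + 12×2 + 9×5 + 9×3 + 11×5 = 205

Quinn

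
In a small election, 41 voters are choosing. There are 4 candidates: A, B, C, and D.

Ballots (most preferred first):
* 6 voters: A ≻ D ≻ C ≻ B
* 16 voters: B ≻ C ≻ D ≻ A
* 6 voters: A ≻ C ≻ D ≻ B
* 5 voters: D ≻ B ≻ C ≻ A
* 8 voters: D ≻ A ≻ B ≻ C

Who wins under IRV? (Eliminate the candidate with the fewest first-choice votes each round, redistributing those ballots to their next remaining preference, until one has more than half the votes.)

D

Round 1: A 12, B 16, C 0, D 13. C eliminated.
Round 2: A 12, B 16, D 13. A eliminated.
Round 3: B 16, D 25. D has a majority (≥21).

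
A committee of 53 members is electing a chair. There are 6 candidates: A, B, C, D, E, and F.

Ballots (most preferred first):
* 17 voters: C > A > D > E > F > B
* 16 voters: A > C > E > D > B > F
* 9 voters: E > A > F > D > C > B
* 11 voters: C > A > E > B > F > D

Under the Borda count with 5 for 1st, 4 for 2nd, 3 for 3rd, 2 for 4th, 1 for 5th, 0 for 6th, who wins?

A

A: 17×4 + 16×5 + 9×4 + 11×4 = 228
B: 17×0 + 16×1 + 9×0 + 11×2 = 38
C: 17×5 + 16×4 + 9×1 + 11×5 = 213
D: 17×3 + 16×2 + 9×2 + 11×0 = 101
E: 17×2 + 16×3 + 9×5 + 11×3 = 160
F: 17×1 + 16×0 + 9×3 + 11×1 = 55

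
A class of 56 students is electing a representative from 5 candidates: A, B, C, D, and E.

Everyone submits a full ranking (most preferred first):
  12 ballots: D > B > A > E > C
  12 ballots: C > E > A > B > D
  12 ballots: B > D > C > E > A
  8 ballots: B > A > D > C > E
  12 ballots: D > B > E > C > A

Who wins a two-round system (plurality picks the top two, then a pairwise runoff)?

B

Round 1 first-place votes: A 0, B 20, C 12, D 24, E 0. D and B advance.
Runoff: D is ranked above B on 24 ballots, B above D on 32.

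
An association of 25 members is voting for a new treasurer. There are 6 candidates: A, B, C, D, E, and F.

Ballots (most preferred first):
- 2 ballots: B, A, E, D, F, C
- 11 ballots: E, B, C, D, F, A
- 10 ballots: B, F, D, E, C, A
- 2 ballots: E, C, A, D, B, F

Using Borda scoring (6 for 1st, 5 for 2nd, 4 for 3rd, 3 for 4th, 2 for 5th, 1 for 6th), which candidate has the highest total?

A: 2×5 + 11×1 + 10×1 + 2×4 = 39
B: 2×6 + 11×5 + 10×6 + 2×2 = 131
C: 2×1 + 11×4 + 10×2 + 2×5 = 76
D: 2×3 + 11×3 + 10×4 + 2×3 = 85
E: 2×4 + 11×6 + 10×3 + 2×6 = 116
F: 2×2 + 11×2 + 10×5 + 2×1 = 78

B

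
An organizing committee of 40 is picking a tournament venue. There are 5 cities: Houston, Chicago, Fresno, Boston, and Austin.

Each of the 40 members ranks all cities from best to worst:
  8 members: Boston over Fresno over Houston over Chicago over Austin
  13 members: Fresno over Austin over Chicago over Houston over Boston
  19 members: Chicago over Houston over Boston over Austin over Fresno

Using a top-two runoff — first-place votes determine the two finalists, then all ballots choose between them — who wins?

Fresno

Round 1 first-place votes: Houston 0, Chicago 19, Fresno 13, Boston 8, Austin 0. Chicago and Fresno advance.
Runoff: Chicago is ranked above Fresno on 19 ballots, Fresno above Chicago on 21.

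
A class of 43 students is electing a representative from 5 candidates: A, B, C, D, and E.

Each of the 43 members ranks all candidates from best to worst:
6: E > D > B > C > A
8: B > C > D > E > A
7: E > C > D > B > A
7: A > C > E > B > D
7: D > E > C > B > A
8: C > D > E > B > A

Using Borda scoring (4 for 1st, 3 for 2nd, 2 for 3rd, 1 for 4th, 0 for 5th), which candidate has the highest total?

C

A: 6×0 + 8×0 + 7×0 + 7×4 + 7×0 + 8×0 = 28
B: 6×2 + 8×4 + 7×1 + 7×1 + 7×1 + 8×1 = 73
C: 6×1 + 8×3 + 7×3 + 7×3 + 7×2 + 8×4 = 118
D: 6×3 + 8×2 + 7×2 + 7×0 + 7×4 + 8×3 = 100
E: 6×4 + 8×1 + 7×4 + 7×2 + 7×3 + 8×2 = 111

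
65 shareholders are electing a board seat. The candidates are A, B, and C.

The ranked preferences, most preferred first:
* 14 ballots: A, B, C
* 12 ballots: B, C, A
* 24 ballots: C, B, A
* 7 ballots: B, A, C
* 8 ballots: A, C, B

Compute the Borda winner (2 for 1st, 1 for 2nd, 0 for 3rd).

B

A: 14×2 + 12×0 + 24×0 + 7×1 + 8×2 = 51
B: 14×1 + 12×2 + 24×1 + 7×2 + 8×0 = 76
C: 14×0 + 12×1 + 24×2 + 7×0 + 8×1 = 68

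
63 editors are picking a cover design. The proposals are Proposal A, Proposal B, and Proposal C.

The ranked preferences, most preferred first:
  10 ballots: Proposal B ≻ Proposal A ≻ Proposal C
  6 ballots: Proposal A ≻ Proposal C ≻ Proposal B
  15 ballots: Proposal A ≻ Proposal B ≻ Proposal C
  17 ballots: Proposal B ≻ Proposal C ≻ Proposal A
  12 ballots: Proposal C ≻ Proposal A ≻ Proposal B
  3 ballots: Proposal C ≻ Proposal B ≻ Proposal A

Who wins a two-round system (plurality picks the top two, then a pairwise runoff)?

Proposal A

Round 1 first-place votes: Proposal A 21, Proposal B 27, Proposal C 15. Proposal B and Proposal A advance.
Runoff: Proposal B is ranked above Proposal A on 30 ballots, Proposal A above Proposal B on 33.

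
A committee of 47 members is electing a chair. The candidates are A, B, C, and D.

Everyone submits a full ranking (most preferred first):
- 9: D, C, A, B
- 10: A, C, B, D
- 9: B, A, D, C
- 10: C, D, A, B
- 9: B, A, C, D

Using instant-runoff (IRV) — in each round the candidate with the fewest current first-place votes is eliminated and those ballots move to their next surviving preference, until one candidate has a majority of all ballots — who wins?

Round 1: A 10, B 18, C 10, D 9. D eliminated.
Round 2: A 10, B 18, C 19. A eliminated.
Round 3: B 18, C 29. C has a majority (≥24).

C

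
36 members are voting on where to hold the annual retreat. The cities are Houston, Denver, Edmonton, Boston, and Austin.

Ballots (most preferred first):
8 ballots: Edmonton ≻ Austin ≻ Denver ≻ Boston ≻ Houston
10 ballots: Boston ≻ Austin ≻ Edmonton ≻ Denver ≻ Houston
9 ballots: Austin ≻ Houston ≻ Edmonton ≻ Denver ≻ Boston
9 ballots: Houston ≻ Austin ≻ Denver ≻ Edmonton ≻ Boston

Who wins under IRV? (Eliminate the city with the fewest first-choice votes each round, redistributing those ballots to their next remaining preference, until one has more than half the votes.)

Austin

Round 1: Houston 9, Denver 0, Edmonton 8, Boston 10, Austin 9. Denver eliminated.
Round 2: Houston 9, Edmonton 8, Boston 10, Austin 9. Edmonton eliminated.
Round 3: Houston 9, Boston 10, Austin 17. Houston eliminated.
Round 4: Boston 10, Austin 26. Austin has a majority (≥19).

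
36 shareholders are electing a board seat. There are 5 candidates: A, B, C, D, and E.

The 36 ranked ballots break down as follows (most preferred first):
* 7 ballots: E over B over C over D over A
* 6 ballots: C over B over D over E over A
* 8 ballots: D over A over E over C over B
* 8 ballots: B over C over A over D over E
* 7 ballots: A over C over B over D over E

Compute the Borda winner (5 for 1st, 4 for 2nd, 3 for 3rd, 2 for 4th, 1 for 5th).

A: 7×1 + 6×1 + 8×4 + 8×3 + 7×5 = 104
B: 7×4 + 6×4 + 8×1 + 8×5 + 7×3 = 121
C: 7×3 + 6×5 + 8×2 + 8×4 + 7×4 = 127
D: 7×2 + 6×3 + 8×5 + 8×2 + 7×2 = 102
E: 7×5 + 6×2 + 8×3 + 8×1 + 7×1 = 86

C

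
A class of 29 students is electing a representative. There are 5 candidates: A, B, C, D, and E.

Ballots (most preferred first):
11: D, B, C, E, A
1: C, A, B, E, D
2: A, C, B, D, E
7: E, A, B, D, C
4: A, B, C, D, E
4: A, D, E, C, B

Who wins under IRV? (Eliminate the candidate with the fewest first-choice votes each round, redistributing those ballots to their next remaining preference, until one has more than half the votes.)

Round 1: A 10, B 0, C 1, D 11, E 7. B eliminated.
Round 2: A 10, C 1, D 11, E 7. C eliminated.
Round 3: A 11, D 11, E 7. E eliminated.
Round 4: A 18, D 11. A has a majority (≥15).

A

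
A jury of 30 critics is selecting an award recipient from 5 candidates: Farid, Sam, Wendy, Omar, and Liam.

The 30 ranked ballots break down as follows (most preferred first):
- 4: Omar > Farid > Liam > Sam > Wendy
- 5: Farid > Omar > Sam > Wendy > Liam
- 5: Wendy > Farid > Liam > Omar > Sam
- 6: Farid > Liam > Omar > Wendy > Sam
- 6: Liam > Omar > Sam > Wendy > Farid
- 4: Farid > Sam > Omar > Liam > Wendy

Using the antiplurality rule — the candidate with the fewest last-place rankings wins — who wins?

Last-place votes: Farid 6, Sam 11, Wendy 8, Omar 0, Liam 5.

Omar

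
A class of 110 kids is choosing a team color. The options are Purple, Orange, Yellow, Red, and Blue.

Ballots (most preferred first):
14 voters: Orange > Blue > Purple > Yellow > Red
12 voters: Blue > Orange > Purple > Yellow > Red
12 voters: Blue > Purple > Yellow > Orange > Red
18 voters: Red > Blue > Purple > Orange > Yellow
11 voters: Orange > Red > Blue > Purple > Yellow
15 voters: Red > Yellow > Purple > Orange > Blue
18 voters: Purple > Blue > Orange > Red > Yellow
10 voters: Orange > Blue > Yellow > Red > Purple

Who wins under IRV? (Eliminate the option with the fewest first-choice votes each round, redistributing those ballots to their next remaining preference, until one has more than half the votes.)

Round 1: Purple 18, Orange 35, Yellow 0, Red 33, Blue 24. Yellow eliminated.
Round 2: Purple 18, Orange 35, Red 33, Blue 24. Purple eliminated.
Round 3: Orange 35, Red 33, Blue 42. Red eliminated.
Round 4: Orange 50, Blue 60. Blue has a majority (≥56).

Blue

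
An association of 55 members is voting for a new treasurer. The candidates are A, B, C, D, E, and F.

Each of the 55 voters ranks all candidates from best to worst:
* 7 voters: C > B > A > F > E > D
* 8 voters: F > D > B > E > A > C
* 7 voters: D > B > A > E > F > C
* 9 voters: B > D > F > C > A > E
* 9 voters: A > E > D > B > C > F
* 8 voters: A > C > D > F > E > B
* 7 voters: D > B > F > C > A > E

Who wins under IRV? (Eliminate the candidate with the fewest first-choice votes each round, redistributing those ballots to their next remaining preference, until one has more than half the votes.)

Round 1: A 17, B 9, C 7, D 14, E 0, F 8. E eliminated.
Round 2: A 17, B 9, C 7, D 14, F 8. C eliminated.
Round 3: A 17, B 16, D 14, F 8. F eliminated.
Round 4: A 17, B 16, D 22. B eliminated.
Round 5: A 24, D 31. D has a majority (≥28).

D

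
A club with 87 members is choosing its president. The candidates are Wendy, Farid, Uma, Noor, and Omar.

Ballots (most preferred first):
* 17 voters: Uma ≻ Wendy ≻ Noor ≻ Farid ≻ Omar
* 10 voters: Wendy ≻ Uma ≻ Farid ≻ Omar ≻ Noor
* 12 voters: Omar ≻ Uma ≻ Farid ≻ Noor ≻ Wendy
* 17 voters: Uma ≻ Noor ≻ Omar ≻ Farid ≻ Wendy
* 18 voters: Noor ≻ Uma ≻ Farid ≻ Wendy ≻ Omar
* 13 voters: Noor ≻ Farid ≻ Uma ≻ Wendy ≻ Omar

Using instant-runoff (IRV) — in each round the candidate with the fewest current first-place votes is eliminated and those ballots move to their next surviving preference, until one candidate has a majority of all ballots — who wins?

Round 1: Wendy 10, Farid 0, Uma 34, Noor 31, Omar 12. Farid eliminated.
Round 2: Wendy 10, Uma 34, Noor 31, Omar 12. Wendy eliminated.
Round 3: Uma 44, Noor 31, Omar 12. Uma has a majority (≥44).

Uma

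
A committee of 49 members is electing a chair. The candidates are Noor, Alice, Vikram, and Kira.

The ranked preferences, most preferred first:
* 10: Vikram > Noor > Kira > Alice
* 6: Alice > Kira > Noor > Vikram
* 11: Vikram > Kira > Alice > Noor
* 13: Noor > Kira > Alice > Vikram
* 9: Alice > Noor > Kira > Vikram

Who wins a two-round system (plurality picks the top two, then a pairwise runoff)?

Alice

Round 1 first-place votes: Noor 13, Alice 15, Vikram 21, Kira 0. Vikram and Alice advance.
Runoff: Vikram is ranked above Alice on 21 ballots, Alice above Vikram on 28.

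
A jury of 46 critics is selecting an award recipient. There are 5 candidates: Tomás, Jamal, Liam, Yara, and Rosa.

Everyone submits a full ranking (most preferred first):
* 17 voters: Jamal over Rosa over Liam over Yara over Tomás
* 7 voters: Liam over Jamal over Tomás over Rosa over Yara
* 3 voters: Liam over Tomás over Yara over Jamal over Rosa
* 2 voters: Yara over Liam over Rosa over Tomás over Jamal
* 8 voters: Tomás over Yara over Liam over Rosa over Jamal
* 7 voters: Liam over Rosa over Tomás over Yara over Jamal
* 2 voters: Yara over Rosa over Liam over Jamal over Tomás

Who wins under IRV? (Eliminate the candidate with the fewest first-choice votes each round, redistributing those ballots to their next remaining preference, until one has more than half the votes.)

Round 1: Tomás 8, Jamal 17, Liam 17, Yara 4, Rosa 0. Rosa eliminated.
Round 2: Tomás 8, Jamal 17, Liam 17, Yara 4. Yara eliminated.
Round 3: Tomás 8, Jamal 17, Liam 21. Tomás eliminated.
Round 4: Jamal 17, Liam 29. Liam has a majority (≥24).

Liam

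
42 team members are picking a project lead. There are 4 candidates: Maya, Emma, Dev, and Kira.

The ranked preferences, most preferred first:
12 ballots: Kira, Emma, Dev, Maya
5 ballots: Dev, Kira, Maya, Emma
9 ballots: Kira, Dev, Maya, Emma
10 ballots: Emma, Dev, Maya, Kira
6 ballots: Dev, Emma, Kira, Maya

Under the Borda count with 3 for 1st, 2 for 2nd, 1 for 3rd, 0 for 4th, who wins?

Dev

Maya: 12×0 + 5×1 + 9×1 + 10×1 + 6×0 = 24
Emma: 12×2 + 5×0 + 9×0 + 10×3 + 6×2 = 66
Dev: 12×1 + 5×3 + 9×2 + 10×2 + 6×3 = 83
Kira: 12×3 + 5×2 + 9×3 + 10×0 + 6×1 = 79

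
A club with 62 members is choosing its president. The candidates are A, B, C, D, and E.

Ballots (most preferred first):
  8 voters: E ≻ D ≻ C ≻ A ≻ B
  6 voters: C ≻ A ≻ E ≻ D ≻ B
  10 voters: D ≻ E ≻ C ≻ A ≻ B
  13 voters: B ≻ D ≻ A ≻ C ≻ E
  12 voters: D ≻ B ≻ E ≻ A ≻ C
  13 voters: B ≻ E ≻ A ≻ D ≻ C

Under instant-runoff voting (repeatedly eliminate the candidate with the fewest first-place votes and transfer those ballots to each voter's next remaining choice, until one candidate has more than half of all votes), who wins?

Round 1: A 0, B 26, C 6, D 22, E 8. A eliminated.
Round 2: B 26, C 6, D 22, E 8. C eliminated.
Round 3: B 26, D 22, E 14. E eliminated.
Round 4: B 26, D 36. D has a majority (≥32).

D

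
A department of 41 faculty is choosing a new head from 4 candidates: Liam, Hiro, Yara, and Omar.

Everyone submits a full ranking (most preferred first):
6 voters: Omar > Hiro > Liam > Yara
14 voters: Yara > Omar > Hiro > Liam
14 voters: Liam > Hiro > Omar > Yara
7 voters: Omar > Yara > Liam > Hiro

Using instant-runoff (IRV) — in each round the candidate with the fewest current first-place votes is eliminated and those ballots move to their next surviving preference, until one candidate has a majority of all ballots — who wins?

Yara

Round 1: Liam 14, Hiro 0, Yara 14, Omar 13. Hiro eliminated.
Round 2: Liam 14, Yara 14, Omar 13. Omar eliminated.
Round 3: Liam 20, Yara 21. Yara has a majority (≥21).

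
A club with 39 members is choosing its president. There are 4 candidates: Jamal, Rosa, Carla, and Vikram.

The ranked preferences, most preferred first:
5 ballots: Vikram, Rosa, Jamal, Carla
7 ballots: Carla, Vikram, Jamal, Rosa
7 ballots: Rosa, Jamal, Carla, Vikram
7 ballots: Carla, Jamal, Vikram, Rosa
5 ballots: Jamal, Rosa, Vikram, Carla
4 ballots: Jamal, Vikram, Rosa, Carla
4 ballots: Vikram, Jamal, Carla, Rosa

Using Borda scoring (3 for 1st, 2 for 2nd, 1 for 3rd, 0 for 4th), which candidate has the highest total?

Jamal: 5×1 + 7×1 + 7×2 + 7×2 + 5×3 + 4×3 + 4×2 = 75
Rosa: 5×2 + 7×0 + 7×3 + 7×0 + 5×2 + 4×1 + 4×0 = 45
Carla: 5×0 + 7×3 + 7×1 + 7×3 + 5×0 + 4×0 + 4×1 = 53
Vikram: 5×3 + 7×2 + 7×0 + 7×1 + 5×1 + 4×2 + 4×3 = 61

Jamal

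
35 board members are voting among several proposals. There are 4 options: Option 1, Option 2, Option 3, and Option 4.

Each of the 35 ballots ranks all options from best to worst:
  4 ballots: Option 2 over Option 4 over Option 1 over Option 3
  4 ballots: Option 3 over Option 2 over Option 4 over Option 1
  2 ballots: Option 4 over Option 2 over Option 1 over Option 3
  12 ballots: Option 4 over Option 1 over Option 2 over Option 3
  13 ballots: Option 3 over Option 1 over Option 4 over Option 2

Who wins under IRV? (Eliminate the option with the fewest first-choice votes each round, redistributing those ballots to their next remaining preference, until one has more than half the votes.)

Option 4

Round 1: Option 1 0, Option 2 4, Option 3 17, Option 4 14. Option 1 eliminated.
Round 2: Option 2 4, Option 3 17, Option 4 14. Option 2 eliminated.
Round 3: Option 3 17, Option 4 18. Option 4 has a majority (≥18).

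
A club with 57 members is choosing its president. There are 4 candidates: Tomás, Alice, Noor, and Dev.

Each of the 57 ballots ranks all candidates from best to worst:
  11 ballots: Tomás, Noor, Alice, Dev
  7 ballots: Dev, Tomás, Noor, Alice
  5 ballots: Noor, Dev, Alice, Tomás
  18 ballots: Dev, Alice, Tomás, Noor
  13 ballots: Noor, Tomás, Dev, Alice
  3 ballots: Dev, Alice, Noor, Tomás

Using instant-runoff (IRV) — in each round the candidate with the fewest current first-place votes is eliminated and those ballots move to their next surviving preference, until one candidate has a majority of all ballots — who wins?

Noor

Round 1: Tomás 11, Alice 0, Noor 18, Dev 28. Alice eliminated.
Round 2: Tomás 11, Noor 18, Dev 28. Tomás eliminated.
Round 3: Noor 29, Dev 28. Noor has a majority (≥29).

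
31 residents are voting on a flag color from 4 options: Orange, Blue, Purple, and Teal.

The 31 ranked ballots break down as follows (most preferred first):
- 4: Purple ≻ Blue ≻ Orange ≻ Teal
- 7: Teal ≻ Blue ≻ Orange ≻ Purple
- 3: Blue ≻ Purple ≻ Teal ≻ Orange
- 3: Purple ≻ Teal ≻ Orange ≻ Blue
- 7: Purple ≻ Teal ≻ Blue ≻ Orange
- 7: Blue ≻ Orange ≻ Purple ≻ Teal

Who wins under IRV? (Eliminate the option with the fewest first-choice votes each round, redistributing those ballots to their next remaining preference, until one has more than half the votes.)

Round 1: Orange 0, Blue 10, Purple 14, Teal 7. Orange eliminated.
Round 2: Blue 10, Purple 14, Teal 7. Teal eliminated.
Round 3: Blue 17, Purple 14. Blue has a majority (≥16).

Blue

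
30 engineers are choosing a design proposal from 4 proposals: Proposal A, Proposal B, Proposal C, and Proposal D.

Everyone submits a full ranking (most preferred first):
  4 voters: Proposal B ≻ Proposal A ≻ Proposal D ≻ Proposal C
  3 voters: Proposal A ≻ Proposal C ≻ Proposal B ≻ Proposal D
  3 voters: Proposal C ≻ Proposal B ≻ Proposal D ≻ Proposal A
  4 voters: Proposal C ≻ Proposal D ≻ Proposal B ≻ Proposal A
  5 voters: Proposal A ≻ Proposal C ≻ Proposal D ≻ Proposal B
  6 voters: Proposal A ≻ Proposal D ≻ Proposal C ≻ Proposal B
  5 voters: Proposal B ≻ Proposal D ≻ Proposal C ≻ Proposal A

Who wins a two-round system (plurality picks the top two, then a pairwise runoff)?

Proposal B

Round 1 first-place votes: Proposal A 14, Proposal B 9, Proposal C 7, Proposal D 0. Proposal A and Proposal B advance.
Runoff: Proposal A is ranked above Proposal B on 14 ballots, Proposal B above Proposal A on 16.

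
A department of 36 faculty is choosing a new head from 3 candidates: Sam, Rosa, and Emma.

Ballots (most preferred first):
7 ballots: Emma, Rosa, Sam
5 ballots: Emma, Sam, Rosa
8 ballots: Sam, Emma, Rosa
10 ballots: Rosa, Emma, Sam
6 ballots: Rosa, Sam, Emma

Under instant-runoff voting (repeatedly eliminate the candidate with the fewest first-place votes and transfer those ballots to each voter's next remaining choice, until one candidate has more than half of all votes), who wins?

Emma

Round 1: Sam 8, Rosa 16, Emma 12. Sam eliminated.
Round 2: Rosa 16, Emma 20. Emma has a majority (≥19).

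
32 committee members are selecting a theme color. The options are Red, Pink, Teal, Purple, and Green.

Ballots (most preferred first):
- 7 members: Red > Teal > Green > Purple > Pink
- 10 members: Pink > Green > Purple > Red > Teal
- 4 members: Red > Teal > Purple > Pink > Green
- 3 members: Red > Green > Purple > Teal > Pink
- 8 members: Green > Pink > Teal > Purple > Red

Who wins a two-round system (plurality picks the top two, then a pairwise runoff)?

Round 1 first-place votes: Red 14, Pink 10, Teal 0, Purple 0, Green 8. Red and Pink advance.
Runoff: Red is ranked above Pink on 14 ballots, Pink above Red on 18.

Pink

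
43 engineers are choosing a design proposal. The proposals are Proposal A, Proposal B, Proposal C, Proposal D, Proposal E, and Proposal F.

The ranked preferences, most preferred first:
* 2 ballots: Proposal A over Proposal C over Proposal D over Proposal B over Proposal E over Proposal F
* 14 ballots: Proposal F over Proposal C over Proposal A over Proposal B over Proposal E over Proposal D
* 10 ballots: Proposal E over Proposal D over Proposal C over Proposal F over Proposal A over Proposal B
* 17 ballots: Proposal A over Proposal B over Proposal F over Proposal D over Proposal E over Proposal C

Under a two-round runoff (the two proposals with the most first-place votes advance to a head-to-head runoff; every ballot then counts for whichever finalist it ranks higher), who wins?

Proposal F

Round 1 first-place votes: Proposal A 19, Proposal B 0, Proposal C 0, Proposal D 0, Proposal E 10, Proposal F 14. Proposal A and Proposal F advance.
Runoff: Proposal A is ranked above Proposal F on 19 ballots, Proposal F above Proposal A on 24.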